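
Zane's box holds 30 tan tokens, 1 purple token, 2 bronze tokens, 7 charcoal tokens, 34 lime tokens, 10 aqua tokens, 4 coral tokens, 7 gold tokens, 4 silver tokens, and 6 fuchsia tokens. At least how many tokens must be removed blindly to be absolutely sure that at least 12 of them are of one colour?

An adversary could hand out at most 11 tokens per colour (8 colours run out sooner): 11 + 1 + 2 + 7 + 11 + 10 + 4 + 7 + 4 + 6 = 63 tokens and still no colour has 12.
By pigeonhole, one more token lands in a colour already at 11, so 64 draws are enough and 63 are not.

64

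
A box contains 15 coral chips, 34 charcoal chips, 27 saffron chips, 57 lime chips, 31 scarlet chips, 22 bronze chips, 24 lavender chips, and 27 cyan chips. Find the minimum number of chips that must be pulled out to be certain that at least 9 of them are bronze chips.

In the worst case for collecting bronze chips, every non-bronze chip comes out first.
There are 15 + 34 + 27 + 57 + 31 + 24 + 27 = 215 non-bronze chips altogether.
After those, each further chip must be bronze, so 215 + 9 = 224 draws guarantee 9 bronze chips.

224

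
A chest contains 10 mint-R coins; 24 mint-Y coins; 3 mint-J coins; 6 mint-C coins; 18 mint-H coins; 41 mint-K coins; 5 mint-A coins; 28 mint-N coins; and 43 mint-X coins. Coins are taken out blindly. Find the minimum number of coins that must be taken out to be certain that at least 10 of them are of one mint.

69

By the pigeonhole principle, the 9 mints are the holes; the coins drawn are the pigeons.
To avoid 10 of any one mint, the worst case takes at most 9 of each mint, or every coin of a mint that has fewer than 9.
That gives 9 + 9 + 3 + 6 + 9 + 9 + 5 + 9 + 9 = 68 coins with no mint reaching 10.
The next coin forces some mint to 10, so 68 + 1 = 69.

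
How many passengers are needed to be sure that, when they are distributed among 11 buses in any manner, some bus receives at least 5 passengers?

With 44 passengers one could put exactly 4 in each of the 11 buses, and no bus would reach 5.
By pigeonhole, one more passenger must land in a bus that already has 4, giving it 5.
So 11 × 4 + 1 = 45 passengers are required.

45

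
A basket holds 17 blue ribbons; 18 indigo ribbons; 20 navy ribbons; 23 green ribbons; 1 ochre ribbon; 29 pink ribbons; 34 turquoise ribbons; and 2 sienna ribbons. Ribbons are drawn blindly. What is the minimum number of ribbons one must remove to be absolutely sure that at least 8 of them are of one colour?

An adversary could hand out at most 7 ribbons per colour (ochre, sienna run out sooner): 7 + 7 + 7 + 7 + 1 + 7 + 7 + 2 = 45 ribbons and still no colour has 8.
One more ribbon lands in a colour already at 7, so 46 draws are enough and 45 are not.

46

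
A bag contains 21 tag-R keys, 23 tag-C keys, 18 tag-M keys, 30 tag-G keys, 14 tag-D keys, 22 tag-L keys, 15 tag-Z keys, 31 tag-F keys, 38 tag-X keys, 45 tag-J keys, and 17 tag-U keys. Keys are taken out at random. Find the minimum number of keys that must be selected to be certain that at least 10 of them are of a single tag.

The 11 tags are the holes; the keys drawn are the pigeons.
To avoid 10 of any one tag, the worst case takes at most 9 of each tag.
That gives 9 + 9 + 9 + 9 + 9 + 9 + 9 + 9 + 9 + 9 + 9 = 99 keys with no tag reaching 10.
The next key forces some tag to 10, so 99 + 1 = 100.

100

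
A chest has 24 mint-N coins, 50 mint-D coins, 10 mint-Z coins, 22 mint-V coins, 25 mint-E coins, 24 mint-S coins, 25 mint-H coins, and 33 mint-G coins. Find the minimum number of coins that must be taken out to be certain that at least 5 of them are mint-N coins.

194

In the worst case for collecting mint-N coins, every non-mint-N coin comes out first.
There are 50 + 10 + 22 + 25 + 24 + 25 + 33 = 189 non-mint-N coins altogether.
After those, each further coin must be mint-N, so 189 + 5 = 194 draws guarantee 5 mint-N coins.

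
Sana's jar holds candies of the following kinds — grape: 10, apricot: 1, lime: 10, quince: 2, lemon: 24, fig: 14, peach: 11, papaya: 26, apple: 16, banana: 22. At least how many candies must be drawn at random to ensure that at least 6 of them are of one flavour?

44

An adversary could hand out at most 5 candies per flavour (apricot, quince run out sooner): 5 + 1 + 5 + 2 + 5 + 5 + 5 + 5 + 5 + 5 = 43 candies and still no flavour has 6.
One more candy lands in a flavour already at 5, so 44 draws are enough and 43 are not.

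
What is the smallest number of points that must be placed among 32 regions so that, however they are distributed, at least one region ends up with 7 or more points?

193

With 192 points one could put exactly 6 in each of the 32 regions, and no region would reach 7.
By pigeonhole, one more point must land in a region that already has 6, giving it 7.
So 32 × 6 + 1 = 193 points are required.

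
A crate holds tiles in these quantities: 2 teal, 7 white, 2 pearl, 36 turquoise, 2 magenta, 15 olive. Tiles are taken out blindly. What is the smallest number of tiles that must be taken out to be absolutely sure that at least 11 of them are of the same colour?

34

The 6 colours are the holes; the tiles drawn are the pigeons.
To avoid 11 of any one colour, the worst case takes at most 10 of each colour, or every tile of a colour that has fewer than 10.
That gives 2 + 7 + 2 + 10 + 2 + 10 = 33 tiles with no colour reaching 11.
The next tile forces some colour to 11, so 33 + 1 = 34.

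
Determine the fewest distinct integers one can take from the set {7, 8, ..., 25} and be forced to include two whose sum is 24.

15

Group the elements by complementary pair {x, 24−x}: {7,17}, {8,16}, {9,15}, …, giving 5 two-element pairs, the single value 12 (it cannot pair with itself since the integers are distinct), and 8 integers whose partner 24−x falls outside [7,25].
Treating each of those 14 groups as a pigeonhole, one can pick one integer per group — 14 integers — with no two summing to 24.
The 15th integer lands in an occupied pair, forcing a sum of 24.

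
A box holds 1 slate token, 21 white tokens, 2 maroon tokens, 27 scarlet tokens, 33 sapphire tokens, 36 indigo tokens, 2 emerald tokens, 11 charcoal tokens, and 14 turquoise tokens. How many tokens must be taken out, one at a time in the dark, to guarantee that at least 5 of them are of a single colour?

Put each drawn token into a box by colour. The largest draw with every box below 5 takes min(count, 4) from each colour; colours with fewer than 4 contribute all they have.
Σ min(cᵢ, 4) = 1 + 4 + 2 + 4 + 4 + 4 + 2 + 4 + 4 = 29.
Draw number 29 + 1 = 30 must push one box to 5.

30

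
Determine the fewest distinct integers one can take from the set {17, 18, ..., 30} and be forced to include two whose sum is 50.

Two chosen integers sum to 50 exactly when both halves of some pair {x, 50−x} with 20 ≤ x ≤ 50−x ≤ 30 are chosen — 5 such pairs.
The remaining 4 elements (those with no distinct partner in range) can never complete a 50-sum, so the worst case takes all of them and one from each pair: 4 + 5 = 9.
The 10th integer has to be the second member of some pair, so 9 + 1 = 10.

10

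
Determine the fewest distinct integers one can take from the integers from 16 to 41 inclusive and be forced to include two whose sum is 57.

14

Group the elements by complementary pair {x, 57−x}: {16,41}, {17,40}, {18,39}, …, giving 13 two-element pairs.
Pigeonhole: treating each of those 13 groups as a pigeonhole, one can pick one integer per group — 13 integers — with no two summing to 57.
The 14th integer lands in an occupied pair, forcing a sum of 57.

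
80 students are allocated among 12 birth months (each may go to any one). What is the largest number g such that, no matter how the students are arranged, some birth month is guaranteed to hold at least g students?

The 12 birth months are the holes and the 80 students are the pigeons.
If every birth month held at most 6 students, the total would be at most 12 × 6 = 72, which is less than 80.
So some birth month holds at least ⌈80/12⌉ = 7 students.

7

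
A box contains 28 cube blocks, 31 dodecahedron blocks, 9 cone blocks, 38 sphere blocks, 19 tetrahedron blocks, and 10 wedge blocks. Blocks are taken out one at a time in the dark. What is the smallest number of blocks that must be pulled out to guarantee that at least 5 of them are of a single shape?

25

An adversary could hand out at most 4 blocks per shape: 4 + 4 + 4 + 4 + 4 + 4 = 24 blocks and still no shape has 5.
By pigeonhole, one more block lands in a shape already at 4, so 25 draws are enough and 24 are not.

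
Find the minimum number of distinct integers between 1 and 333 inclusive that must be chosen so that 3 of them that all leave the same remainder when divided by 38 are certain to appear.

77

By pigeonhole, the 38 residue classes mod 38 are the pigeonholes.
With 76 integers one could put 2 in each residue class and have no class reach 3.
The 77th integer pushes some class to 3, so 38·2 + 1 = 77.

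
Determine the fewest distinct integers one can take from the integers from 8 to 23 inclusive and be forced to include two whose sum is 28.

11

Group the elements by complementary pair {x, 28−x}: {8,20}, {9,19}, {10,18}, …, giving 6 two-element pairs; the single value 14 (it cannot pair with itself since the integers are distinct); and 3 integers whose partner 28−x falls outside [8,23].
Treating each of those 10 groups as a pigeonhole, one can pick one integer per group — 10 integers — with no two summing to 28.
The 11th integer lands in an occupied pair, forcing a sum of 28.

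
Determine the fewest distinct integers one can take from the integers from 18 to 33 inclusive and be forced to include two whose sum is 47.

Group the elements by complementary pair {x, 47−x}: {18,29}, {19,28}, {20,27}, …, giving 6 two-element pairs and 4 integers whose partner 47−x falls outside [18,33].
By the pigeonhole principle, treating each of those 10 groups as a pigeonhole, one can pick one integer per group — 10 integers — with no two summing to 47.
The 11th integer lands in an occupied pair, forcing a sum of 47.

11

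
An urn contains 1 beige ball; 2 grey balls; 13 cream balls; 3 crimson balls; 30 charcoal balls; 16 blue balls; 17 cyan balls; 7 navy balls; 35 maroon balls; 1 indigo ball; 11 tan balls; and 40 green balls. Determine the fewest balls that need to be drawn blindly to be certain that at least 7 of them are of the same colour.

56

An adversary could hand out at most 6 balls per colour (4 colours run out sooner): 1 + 2 + 6 + 3 + 6 + 6 + 6 + 6 + 6 + 1 + 6 + 6 = 55 balls and still no colour has 7.
One more ball lands in a colour already at 6, so 56 draws are enough and 55 are not.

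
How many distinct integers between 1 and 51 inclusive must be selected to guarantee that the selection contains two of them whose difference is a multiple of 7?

8

Integers whose pairwise differences are multiples of 7 are exactly those sharing a remainder mod 7. The 7 residue classes mod 7 are the pigeonholes.
With 7 integers one could put 1 in each residue class and have no class reach 2.
The 8th integer pushes some class to 2, so 7·1 + 1 = 8.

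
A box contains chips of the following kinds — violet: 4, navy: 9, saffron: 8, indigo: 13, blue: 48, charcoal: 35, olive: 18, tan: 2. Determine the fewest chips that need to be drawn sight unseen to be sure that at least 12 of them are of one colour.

Pigeonhole: put each drawn chip into a box by colour. The largest draw with every box below 12 takes min(count, 11) from each colour; colours with fewer than 11 contribute all they have.
Σ min(cᵢ, 11) = 4 + 9 + 8 + 11 + 11 + 11 + 11 + 2 = 67.
Draw number 67 + 1 = 68 must push one box to 12.

68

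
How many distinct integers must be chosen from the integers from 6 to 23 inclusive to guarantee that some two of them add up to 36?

14

Two chosen integers sum to 36 exactly when both halves of some pair {x, 36−x} with 13 ≤ x ≤ 36−x ≤ 23 are chosen — 5 such pairs.
The remaining 8 elements (those with no distinct partner in range) can never complete a 36-sum, so the worst case takes all of them and one from each pair: 8 + 5 = 13.
By the pigeonhole principle, the 14th integer has to be the second member of some pair, so 13 + 1 = 14.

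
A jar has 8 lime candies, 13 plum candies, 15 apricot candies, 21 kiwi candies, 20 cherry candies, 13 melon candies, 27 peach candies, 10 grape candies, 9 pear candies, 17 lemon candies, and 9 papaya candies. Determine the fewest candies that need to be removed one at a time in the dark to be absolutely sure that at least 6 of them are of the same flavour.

Pigeonhole: the 11 flavours are the holes; the candies drawn are the pigeons.
To avoid 6 of any one flavour, the worst case takes at most 5 of each flavour.
That gives 5 + 5 + 5 + 5 + 5 + 5 + 5 + 5 + 5 + 5 + 5 = 55 candies with no flavour reaching 6.
The next candy forces some flavour to 6, so 55 + 1 = 56.

56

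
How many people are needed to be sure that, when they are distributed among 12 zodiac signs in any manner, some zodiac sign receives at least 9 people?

With 96 people one could put exactly 8 in each of the 12 zodiac signs, and no zodiac sign would reach 9.
One more person must land in a zodiac sign that already has 8, giving it 9.
So 12 × 8 + 1 = 97 people are required.

97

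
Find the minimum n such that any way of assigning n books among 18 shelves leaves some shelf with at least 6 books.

With 90 books one could put exactly 5 in each of the 18 shelves, and no shelf would reach 6.
By pigeonhole, one more book must land in a shelf that already has 5, giving it 6.
So 18 × 5 + 1 = 91 books are required.

91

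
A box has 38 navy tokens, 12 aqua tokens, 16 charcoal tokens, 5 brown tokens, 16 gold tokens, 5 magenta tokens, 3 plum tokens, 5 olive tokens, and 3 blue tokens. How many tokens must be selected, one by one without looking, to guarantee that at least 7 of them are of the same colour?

46

An adversary could hand out at most 6 tokens per colour (5 colours run out sooner): 6 + 6 + 6 + 5 + 6 + 5 + 3 + 5 + 3 = 45 tokens and still no colour has 7.
Pigeonhole: one more token lands in a colour already at 6, so 46 draws are enough and 45 are not.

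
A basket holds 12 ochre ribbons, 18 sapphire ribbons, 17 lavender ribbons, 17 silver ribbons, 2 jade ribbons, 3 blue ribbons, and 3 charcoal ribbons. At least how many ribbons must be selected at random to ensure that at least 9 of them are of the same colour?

41

By the pigeonhole principle, the 7 colours are the holes; the ribbons drawn are the pigeons.
To avoid 9 of any one colour, the worst case takes at most 8 of each colour, or every ribbon of a colour that has fewer than 8.
That gives 8 + 8 + 8 + 8 + 2 + 3 + 3 = 40 ribbons with no colour reaching 9.
The next ribbon forces some colour to 9, so 40 + 1 = 41.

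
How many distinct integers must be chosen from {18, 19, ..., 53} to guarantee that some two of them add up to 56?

27

Group the elements by complementary pair {x, 56−x}: {18,38}, {19,37}, {20,36}, …, giving 10 two-element pairs; the single value 28 (it cannot pair with itself since the integers are distinct); and 15 integers whose partner 56−x falls outside [18,53].
By pigeonhole, treating each of those 26 groups as a pigeonhole, one can pick one integer per group — 26 integers — with no two summing to 56.
The 27th integer lands in an occupied pair, forcing a sum of 56.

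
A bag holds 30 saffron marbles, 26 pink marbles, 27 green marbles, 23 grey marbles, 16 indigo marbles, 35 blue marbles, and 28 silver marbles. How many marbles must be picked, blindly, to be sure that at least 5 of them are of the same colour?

29

Put each drawn marble into a box by colour. The largest draw with every box below 5 takes min(count, 4) from each colour.
Σ min(cᵢ, 4) = 4 + 4 + 4 + 4 + 4 + 4 + 4 = 28.
Draw number 28 + 1 = 29 must push one box to 5.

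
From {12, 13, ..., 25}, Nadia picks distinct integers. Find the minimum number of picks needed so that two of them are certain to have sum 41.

10

A set avoiding the sum 41 can contain at most one of each pair {x, 41−x}, plus the 4 elements whose complement lies outside the range.
The integers 12, …, 20 (9 of them) are such a set: any two sum to at least 12+13 = 25 and at most 19+20 = 39 < 41.
By the pigeonhole principle, any 10th integer completes one of the 5 pairs, so 10 choices force a sum of 41.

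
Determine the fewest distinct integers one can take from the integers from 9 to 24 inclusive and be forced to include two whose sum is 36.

Two chosen integers sum to 36 exactly when both halves of some pair {x, 36−x} with 12 ≤ x ≤ 36−x ≤ 24 are chosen — 6 such pairs.
The remaining 4 elements (those with no distinct partner in range) can never complete a 36-sum, so the worst case takes all of them and one from each pair: 4 + 6 = 10.
By the pigeonhole principle, the 11th integer has to be the second member of some pair, so 10 + 1 = 11.

11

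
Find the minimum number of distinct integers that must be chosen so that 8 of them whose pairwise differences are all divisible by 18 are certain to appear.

127

Integers whose pairwise differences are multiples of 18 are exactly those sharing a remainder mod 18. The 18 residue classes mod 18 are the pigeonholes.
With 126 integers one could put 7 in each residue class and have no class reach 8.
The 127th integer pushes some class to 8, so 18·7 + 1 = 127.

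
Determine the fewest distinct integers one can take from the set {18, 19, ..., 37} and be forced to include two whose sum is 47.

15

Group the elements by complementary pair {x, 47−x}: {18,29}, {19,28}, {20,27}, …, giving 6 two-element pairs and 8 integers whose partner 47−x falls outside [18,37].
By pigeonhole, treating each of those 14 groups as a pigeonhole, one can pick one integer per group — 14 integers — with no two summing to 47.
The 15th integer lands in an occupied pair, forcing a sum of 47.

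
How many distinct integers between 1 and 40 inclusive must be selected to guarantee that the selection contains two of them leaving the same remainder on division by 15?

16

The 15 residue classes mod 15 are the pigeonholes.
With 15 integers one could put 1 in each residue class and have no class reach 2.
The 16th integer pushes some class to 2, so 15·1 + 1 = 16.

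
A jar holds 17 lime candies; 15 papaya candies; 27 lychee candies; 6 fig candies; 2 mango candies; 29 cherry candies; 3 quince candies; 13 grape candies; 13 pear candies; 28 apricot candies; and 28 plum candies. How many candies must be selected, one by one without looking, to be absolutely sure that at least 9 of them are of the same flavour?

76

The 11 flavours are the holes; the candies drawn are the pigeons.
To avoid 9 of any one flavour, the worst case takes at most 8 of each flavour, or every candy of a flavour that has fewer than 8.
That gives 8 + 8 + 8 + 6 + 2 + 8 + 3 + 8 + 8 + 8 + 8 = 75 candies with no flavour reaching 9.
The next candy forces some flavour to 9, so 75 + 1 = 76.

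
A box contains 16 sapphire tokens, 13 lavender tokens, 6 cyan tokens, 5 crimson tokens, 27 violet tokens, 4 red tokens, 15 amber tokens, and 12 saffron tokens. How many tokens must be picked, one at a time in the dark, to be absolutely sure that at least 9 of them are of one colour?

56

An adversary could hand out at most 8 tokens per colour (cyan, crimson, red run out sooner): 8 + 8 + 6 + 5 + 8 + 4 + 8 + 8 = 55 tokens and still no colour has 9.
By the pigeonhole principle, one more token lands in a colour already at 8, so 56 draws are enough and 55 are not.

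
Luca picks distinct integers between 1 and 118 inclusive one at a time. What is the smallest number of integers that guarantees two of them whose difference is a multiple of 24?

25

Integers whose pairwise differences are multiples of 24 are exactly those sharing a remainder mod 24. By the pigeonhole principle, the 24 residue classes mod 24 are the pigeonholes.
With 24 integers one could put 1 in each residue class and have no class reach 2.
The 25th integer pushes some class to 2, so 24·1 + 1 = 25.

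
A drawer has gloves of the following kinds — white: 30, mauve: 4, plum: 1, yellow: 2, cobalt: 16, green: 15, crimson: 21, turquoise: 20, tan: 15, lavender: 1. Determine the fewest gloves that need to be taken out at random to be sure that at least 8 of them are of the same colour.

51

Put each drawn glove into a box by colour. The largest draw with every box below 8 takes min(count, 7) from each colour; colours with fewer than 7 contribute all they have.
Σ min(cᵢ, 7) = 7 + 4 + 1 + 2 + 7 + 7 + 7 + 7 + 7 + 1 = 50.
Draw number 50 + 1 = 51 must push one box to 8.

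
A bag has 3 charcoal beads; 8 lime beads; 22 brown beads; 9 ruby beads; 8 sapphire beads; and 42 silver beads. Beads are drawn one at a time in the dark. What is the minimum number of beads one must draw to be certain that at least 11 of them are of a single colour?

49

The 6 colours are the holes; the beads drawn are the pigeons.
To avoid 11 of any one colour, the worst case takes at most 10 of each colour, or every bead of a colour that has fewer than 10.
That gives 3 + 8 + 10 + 9 + 8 + 10 = 48 beads with no colour reaching 11.
The next bead forces some colour to 11, so 48 + 1 = 49.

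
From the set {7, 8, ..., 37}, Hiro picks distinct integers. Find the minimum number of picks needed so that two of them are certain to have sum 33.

A set avoiding the sum 33 can contain at most one of each pair {x, 33−x}, plus the 11 elements whose complement lies outside the range.
The integers 17, …, 37 (21 of them) are such a set: any two sum to at least 17+18 = 35 > 33.
Pigeonhole: any 22nd integer completes one of the 10 pairs, so 22 choices force a sum of 33.

22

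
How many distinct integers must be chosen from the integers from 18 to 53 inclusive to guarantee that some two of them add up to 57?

Group the elements by complementary pair {x, 57−x}: {18,39}, {19,38}, {20,37}, …, giving 11 two-element pairs and 14 integers whose partner 57−x falls outside [18,53].
Treating each of those 25 groups as a pigeonhole, one can pick one integer per group — 25 integers — with no two summing to 57.
The 26th integer lands in an occupied pair, forcing a sum of 57.

26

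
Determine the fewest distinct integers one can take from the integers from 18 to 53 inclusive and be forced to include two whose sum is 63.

Group the elements by complementary pair {x, 63−x}: {18,45}, {19,44}, {20,43}, …, giving 14 two-element pairs and 8 integers whose partner 63−x falls outside [18,53].
Pigeonhole: treating each of those 22 groups as a pigeonhole, one can pick one integer per group — 22 integers — with no two summing to 63.
The 23rd integer lands in an occupied pair, forcing a sum of 63.

23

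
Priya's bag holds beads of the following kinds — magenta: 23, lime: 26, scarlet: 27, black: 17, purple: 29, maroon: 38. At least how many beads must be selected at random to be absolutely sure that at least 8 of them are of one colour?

43

The 6 colours are the holes; the beads drawn are the pigeons.
To avoid 8 of any one colour, the worst case takes at most 7 of each colour.
That gives 7 + 7 + 7 + 7 + 7 + 7 = 42 beads with no colour reaching 8.
The next bead forces some colour to 8, so 42 + 1 = 43.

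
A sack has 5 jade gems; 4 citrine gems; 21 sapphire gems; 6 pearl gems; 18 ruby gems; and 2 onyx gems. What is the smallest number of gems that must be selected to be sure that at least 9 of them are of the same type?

Put each drawn gem into a box by type. The largest draw with every box below 9 takes min(count, 8) from each type; types with fewer than 8 contribute all they have.
Σ min(cᵢ, 8) = 5 + 4 + 8 + 6 + 8 + 2 = 33.
Draw number 33 + 1 = 34 must push one box to 9.

34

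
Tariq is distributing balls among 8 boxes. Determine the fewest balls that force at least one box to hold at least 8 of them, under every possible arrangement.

With 56 balls one could put exactly 7 in each of the 8 boxes, and no box would reach 8.
Pigeonhole: one more ball must land in a box that already has 7, giving it 8.
So 8 × 7 + 1 = 57 balls are required.

57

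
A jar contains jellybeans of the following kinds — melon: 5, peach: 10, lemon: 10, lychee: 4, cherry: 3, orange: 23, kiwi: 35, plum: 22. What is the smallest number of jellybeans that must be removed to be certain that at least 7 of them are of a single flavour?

Put each drawn jellybean into a box by flavour. The largest draw with every box below 7 takes min(count, 6) from each flavour; flavours with fewer than 6 contribute all they have.
Σ min(cᵢ, 6) = 5 + 6 + 6 + 4 + 3 + 6 + 6 + 6 = 42.
Draw number 42 + 1 = 43 must push one box to 7.

43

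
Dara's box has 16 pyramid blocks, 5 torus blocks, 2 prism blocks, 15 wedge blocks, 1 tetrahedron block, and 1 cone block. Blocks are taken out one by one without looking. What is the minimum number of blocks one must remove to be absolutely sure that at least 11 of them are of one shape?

30

The 6 shapes are the holes; the blocks drawn are the pigeons.
To avoid 11 of any one shape, the worst case takes at most 10 of each shape, or every block of a shape that has fewer than 10.
That gives 10 + 5 + 2 + 10 + 1 + 1 = 29 blocks with no shape reaching 11.
The next block forces some shape to 11, so 29 + 1 = 30.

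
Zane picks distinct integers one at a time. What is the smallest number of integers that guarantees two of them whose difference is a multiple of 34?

35

Integers whose pairwise differences are multiples of 34 are exactly those sharing a remainder mod 34. The 34 residue classes mod 34 are the pigeonholes.
With 34 integers one could put 1 in each residue class and have no class reach 2.
The 35th integer pushes some class to 2, so 34·1 + 1 = 35.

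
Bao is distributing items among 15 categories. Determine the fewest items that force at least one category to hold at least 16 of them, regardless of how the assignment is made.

226

With 225 items one could put exactly 15 in each of the 15 categories, and no category would reach 16.
By pigeonhole, one more item must land in a category that already has 15, giving it 16.
So 15 × 15 + 1 = 226 items are required.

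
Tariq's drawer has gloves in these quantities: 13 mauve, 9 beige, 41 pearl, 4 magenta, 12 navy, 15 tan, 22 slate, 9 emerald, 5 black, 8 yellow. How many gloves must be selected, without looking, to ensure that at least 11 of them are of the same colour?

An adversary could hand out at most 10 gloves per colour (5 colours run out sooner): 10 + 9 + 10 + 4 + 10 + 10 + 10 + 9 + 5 + 8 = 85 gloves and still no colour has 11.
Pigeonhole: one more glove lands in a colour already at 10, so 86 draws are enough and 85 are not.

86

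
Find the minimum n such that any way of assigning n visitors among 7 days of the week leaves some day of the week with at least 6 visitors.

With 35 visitors one could put exactly 5 in each of the 7 days of the week, and no day of the week would reach 6.
By the pigeonhole principle, one more visitor must land in a day of the week that already has 5, giving it 6.
So 7 × 5 + 1 = 36 visitors are required.

36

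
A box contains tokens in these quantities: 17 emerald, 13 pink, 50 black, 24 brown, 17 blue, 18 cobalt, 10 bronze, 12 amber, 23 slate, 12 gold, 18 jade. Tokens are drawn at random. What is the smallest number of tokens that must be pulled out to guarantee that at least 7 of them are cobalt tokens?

In the worst case for collecting cobalt tokens, every non-cobalt token comes out first.
There are 17 + 13 + 50 + 24 + 17 + 10 + 12 + 23 + 12 + 18 = 196 non-cobalt tokens altogether.
After those, each further token must be cobalt, so 196 + 7 = 203 draws guarantee 7 cobalt tokens.

203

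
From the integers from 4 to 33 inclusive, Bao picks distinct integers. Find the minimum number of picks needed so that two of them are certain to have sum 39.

17

Group the elements by complementary pair {x, 39−x}: {6,33}, {7,32}, {8,31}, …, giving 14 two-element pairs and 2 integers whose partner 39−x falls outside [4,33].
Treating each of those 16 groups as a pigeonhole, one can pick one integer per group — 16 integers — with no two summing to 39.
The 17th integer lands in an occupied pair, forcing a sum of 39.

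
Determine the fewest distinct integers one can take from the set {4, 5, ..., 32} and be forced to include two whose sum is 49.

22

A set avoiding the sum 49 can contain at most one of each pair {x, 49−x}, plus the 13 elements whose complement lies outside the range.
The integers 4, …, 24 (21 of them) are such a set: any two sum to at least 4+5 = 9 and at most 23+24 = 47 < 49.
Any 22nd integer completes one of the 8 pairs, so 22 choices force a sum of 49.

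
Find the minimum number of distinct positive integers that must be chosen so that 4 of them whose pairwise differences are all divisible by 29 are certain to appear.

88

Integers whose pairwise differences are multiples of 29 are exactly those sharing a remainder mod 29. By pigeonhole, the 29 residue classes mod 29 are the pigeonholes.
With 87 integers one could put 3 in each residue class and have no class reach 4.
The 88th integer pushes some class to 4, so 29·3 + 1 = 88.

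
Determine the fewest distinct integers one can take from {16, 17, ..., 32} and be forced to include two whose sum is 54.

Two chosen integers sum to 54 exactly when both halves of some pair {x, 54−x} with 22 ≤ x ≤ 54−x ≤ 32 are chosen — 5 such pairs.
The remaining 7 elements (those with no distinct partner in range) can never complete a 54-sum, so the worst case takes all of them and one from each pair: 7 + 5 = 12.
Pigeonhole: the 13th integer has to be the second member of some pair, so 12 + 1 = 13.

13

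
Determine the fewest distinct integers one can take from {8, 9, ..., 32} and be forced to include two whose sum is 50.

Two chosen integers sum to 50 exactly when both halves of some pair {x, 50−x} with 18 ≤ x ≤ 50−x ≤ 32 are chosen — 7 such pairs.
The remaining 11 elements (those with no distinct partner in range) can never complete a 50-sum, so the worst case takes all of them and one from each pair: 11 + 7 = 18.
The 19th integer has to be the second member of some pair, so 18 + 1 = 19.

19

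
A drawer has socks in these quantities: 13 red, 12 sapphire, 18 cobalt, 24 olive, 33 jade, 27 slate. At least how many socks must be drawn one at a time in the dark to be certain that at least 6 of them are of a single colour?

The 6 colours are the holes; the socks drawn are the pigeons.
To avoid 6 of any one colour, the worst case takes at most 5 of each colour.
That gives 5 + 5 + 5 + 5 + 5 + 5 = 30 socks with no colour reaching 6.
The next sock forces some colour to 6, so 30 + 1 = 31.

31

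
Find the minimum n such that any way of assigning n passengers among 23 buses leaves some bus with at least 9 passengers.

With 184 passengers one could put exactly 8 in each of the 23 buses, and no bus would reach 9.
By the pigeonhole principle, one more passenger must land in a bus that already has 8, giving it 9.
So 23 × 8 + 1 = 185 passengers are required.

185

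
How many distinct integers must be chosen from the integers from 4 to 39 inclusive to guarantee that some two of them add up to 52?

Two chosen integers sum to 52 exactly when both halves of some pair {x, 52−x} with 13 ≤ x ≤ 52−x ≤ 39 are chosen — 13 such pairs.
The remaining 10 elements (those with no distinct partner in range) can never complete a 52-sum, so the worst case takes all of them and one from each pair: 10 + 13 = 23.
By the pigeonhole principle, the 24th integer has to be the second member of some pair, so 23 + 1 = 24.

24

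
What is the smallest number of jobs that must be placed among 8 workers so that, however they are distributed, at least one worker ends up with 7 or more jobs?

49

With 48 jobs one could put exactly 6 in each of the 8 workers, and no worker would reach 7.
Pigeonhole: one more job must land in a worker that already has 6, giving it 7.
So 8 × 6 + 1 = 49 jobs are required.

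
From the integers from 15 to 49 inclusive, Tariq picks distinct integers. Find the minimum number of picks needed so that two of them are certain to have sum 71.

A set avoiding the sum 71 can contain at most one of each pair {x, 71−x}, plus the 7 elements whose complement lies outside the range.
The integers 15, …, 35 (21 of them) are such a set: any two sum to at least 15+16 = 31 and at most 34+35 = 69 < 71.
By the pigeonhole principle, any 22nd integer completes one of the 14 pairs, so 22 choices force a sum of 71.

22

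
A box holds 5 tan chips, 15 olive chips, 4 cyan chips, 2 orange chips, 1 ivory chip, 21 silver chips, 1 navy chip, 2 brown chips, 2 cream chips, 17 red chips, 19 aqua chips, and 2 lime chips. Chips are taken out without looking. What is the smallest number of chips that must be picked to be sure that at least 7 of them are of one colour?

44

By the pigeonhole principle, the 12 colours are the holes; the chips drawn are the pigeons.
To avoid 7 of any one colour, the worst case takes at most 6 of each colour, or every chip of a colour that has fewer than 6.
That gives 5 + 6 + 4 + 2 + 1 + 6 + 1 + 2 + 2 + 6 + 6 + 2 = 43 chips with no colour reaching 7.
The next chip forces some colour to 7, so 43 + 1 = 44.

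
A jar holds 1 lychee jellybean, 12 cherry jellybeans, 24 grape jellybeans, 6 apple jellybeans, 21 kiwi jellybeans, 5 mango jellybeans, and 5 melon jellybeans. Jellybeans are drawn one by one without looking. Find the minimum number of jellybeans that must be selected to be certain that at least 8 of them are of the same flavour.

An adversary could hand out at most 7 jellybeans per flavour (4 flavours run out sooner): 1 + 7 + 7 + 6 + 7 + 5 + 5 = 38 jellybeans and still no flavour has 8.
One more jellybean lands in a flavour already at 7, so 39 draws are enough and 38 are not.

39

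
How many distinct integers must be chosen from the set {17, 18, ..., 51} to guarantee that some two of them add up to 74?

A set avoiding the sum 74 can contain at most one of each pair {x, 74−x}, plus the 7 elements whose complement lies outside the range or equal to its own complement.
The integers 17, …, 37 (21 of them) are such a set: any two sum to at least 17+18 = 35 and at most 36+37 = 73 < 74.
Any 22nd integer completes one of the 14 pairs, so 22 choices force a sum of 74.

22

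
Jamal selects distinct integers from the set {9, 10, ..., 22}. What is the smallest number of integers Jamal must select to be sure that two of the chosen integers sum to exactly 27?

10

Two chosen integers sum to 27 exactly when both halves of some pair {x, 27−x} with 9 ≤ x ≤ 27−x ≤ 18 are chosen — 5 such pairs.
The remaining 4 elements (those with no distinct partner in range) can never complete a 27-sum, so the worst case takes all of them and one from each pair: 4 + 5 = 9.
Pigeonhole: the 10th integer has to be the second member of some pair, so 9 + 1 = 10.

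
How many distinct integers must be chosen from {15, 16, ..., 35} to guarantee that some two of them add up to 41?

Two chosen integers sum to 41 exactly when both halves of some pair {x, 41−x} with 15 ≤ x ≤ 41−x ≤ 26 are chosen — 6 such pairs.
The remaining 9 elements (those with no distinct partner in range) can never complete a 41-sum, so the worst case takes all of them and one from each pair: 9 + 6 = 15.
The 16th integer has to be the second member of some pair, so 15 + 1 = 16.

16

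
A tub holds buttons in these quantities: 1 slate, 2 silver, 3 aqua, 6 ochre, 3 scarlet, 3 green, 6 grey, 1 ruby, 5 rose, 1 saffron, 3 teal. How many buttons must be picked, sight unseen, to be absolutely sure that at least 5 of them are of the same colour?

Pigeonhole: put each drawn button into a box by colour. The largest draw with every box below 5 takes min(count, 4) from each colour; colours with fewer than 4 contribute all they have.
Σ min(cᵢ, 4) = 1 + 2 + 3 + 4 + 3 + 3 + 4 + 1 + 4 + 1 + 3 = 29.
Draw number 29 + 1 = 30 must push one box to 5.

30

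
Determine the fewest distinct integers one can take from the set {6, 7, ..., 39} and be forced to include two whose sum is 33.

24

Two chosen integers sum to 33 exactly when both halves of some pair {x, 33−x} with 6 ≤ x ≤ 33−x ≤ 27 are chosen — 11 such pairs.
The remaining 12 elements (those with no distinct partner in range) can never complete a 33-sum, so the worst case takes all of them and one from each pair: 12 + 11 = 23.
The 24th integer has to be the second member of some pair, so 23 + 1 = 24.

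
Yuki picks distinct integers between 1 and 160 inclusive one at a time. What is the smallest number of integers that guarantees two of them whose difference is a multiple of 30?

31

Integers whose pairwise differences are multiples of 30 are exactly those sharing a remainder mod 30. The 30 residue classes mod 30 are the pigeonholes.
With 30 integers one could put 1 in each residue class and have no class reach 2.
The 31st integer pushes some class to 2, so 30·1 + 1 = 31.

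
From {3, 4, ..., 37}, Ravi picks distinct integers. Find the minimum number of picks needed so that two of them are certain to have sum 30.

Group the elements by complementary pair {x, 30−x}: {3,27}, {4,26}, {5,25}, …, giving 12 two-element pairs, the single value 15 (it cannot pair with itself since the integers are distinct), and 10 integers whose partner 30−x falls outside [3,37].
By the pigeonhole principle, treating each of those 23 groups as a pigeonhole, one can pick one integer per group — 23 integers — with no two summing to 30.
The 24th integer lands in an occupied pair, forcing a sum of 30.

24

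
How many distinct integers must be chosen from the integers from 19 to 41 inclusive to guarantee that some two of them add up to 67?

16

Group the elements by complementary pair {x, 67−x}: {26,41}, {27,40}, {28,39}, …, giving 8 two-element pairs and 7 integers whose partner 67−x falls outside [19,41].
By pigeonhole, treating each of those 15 groups as a pigeonhole, one can pick one integer per group — 15 integers — with no two summing to 67.
The 16th integer lands in an occupied pair, forcing a sum of 67.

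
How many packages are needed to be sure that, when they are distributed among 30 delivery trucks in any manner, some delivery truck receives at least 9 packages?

241

With 240 packages one could put exactly 8 in each of the 30 delivery trucks, and no delivery truck would reach 9.
Pigeonhole: one more package must land in a delivery truck that already has 8, giving it 9.
So 30 × 8 + 1 = 241 packages are required.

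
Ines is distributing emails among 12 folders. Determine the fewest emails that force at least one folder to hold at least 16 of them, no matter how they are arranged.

181

With 180 emails one could put exactly 15 in each of the 12 folders, and no folder would reach 16.
One more email must land in a folder that already has 15, giving it 16.
So 12 × 15 + 1 = 181 emails are required.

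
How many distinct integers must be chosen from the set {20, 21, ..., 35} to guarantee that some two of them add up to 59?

Two chosen integers sum to 59 exactly when both halves of some pair {x, 59−x} with 24 ≤ x ≤ 59−x ≤ 35 are chosen — 6 such pairs.
The remaining 4 elements (those with no distinct partner in range) can never complete a 59-sum, so the worst case takes all of them and one from each pair: 4 + 6 = 10.
Pigeonhole: the 11th integer has to be the second member of some pair, so 10 + 1 = 11.

11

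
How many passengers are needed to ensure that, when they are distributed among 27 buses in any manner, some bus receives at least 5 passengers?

With 108 passengers one could put exactly 4 in each of the 27 buses, and no bus would reach 5.
One more passenger must land in a bus that already has 4, giving it 5.
So 27 × 4 + 1 = 109 passengers are required.

109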